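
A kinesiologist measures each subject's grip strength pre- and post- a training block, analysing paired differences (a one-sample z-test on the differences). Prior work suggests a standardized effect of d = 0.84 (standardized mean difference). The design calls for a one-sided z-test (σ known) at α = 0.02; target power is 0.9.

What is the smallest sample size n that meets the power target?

Set Φ(δ − 2.054) = 0.9; then δ − 2.054 = Φ⁻¹(0.9) = 1.282, giving δ = 3.335.
δ = d·√n ⇒ n = (δ/d)² = (3.335 / 0.84)² = 15.77.
Rounding up, n = 16.

n = 16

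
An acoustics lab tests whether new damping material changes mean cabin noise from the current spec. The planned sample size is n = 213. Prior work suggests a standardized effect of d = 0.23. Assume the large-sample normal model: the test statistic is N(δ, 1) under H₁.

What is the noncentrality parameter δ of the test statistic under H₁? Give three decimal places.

The noncentrality parameter scales effect size by the design's sample-size factor: δ = d·√n = 0.23 × √213 = 3.3567

δ ≈ 3.357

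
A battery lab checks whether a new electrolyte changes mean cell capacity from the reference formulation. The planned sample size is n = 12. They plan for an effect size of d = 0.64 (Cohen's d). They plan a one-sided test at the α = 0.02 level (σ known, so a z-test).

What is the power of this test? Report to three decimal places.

Power ≈ 0.565

Noncentrality parameter: δ = d·√n = 0.64 × √12 = 2.2170
Critical value for a one-sided test at α = 0.02: z_α = 2.054.
Power = Φ(δ − 2.054) = Φ(0.163) = 0.5648.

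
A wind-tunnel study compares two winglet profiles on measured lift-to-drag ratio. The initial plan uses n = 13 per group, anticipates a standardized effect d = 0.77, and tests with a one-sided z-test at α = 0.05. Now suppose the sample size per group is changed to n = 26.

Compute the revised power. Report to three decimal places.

Power ≈ 0.871

With n = 26 per group: δ = d·√(n/2) = 0.77 × √(26/2) = 2.7763. Critical value z_{0.05} = 1.645.
Revised power = Φ(δ − 1.645) = Φ(1.131) = 0.8711.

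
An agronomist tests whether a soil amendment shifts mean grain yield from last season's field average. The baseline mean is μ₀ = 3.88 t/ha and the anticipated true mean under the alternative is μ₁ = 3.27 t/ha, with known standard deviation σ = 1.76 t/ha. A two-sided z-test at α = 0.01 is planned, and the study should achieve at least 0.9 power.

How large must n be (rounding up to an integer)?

n = 124

Standardized effect: d = |μ₁ − μ₀| / σ = |3.27 − 3.88| / 1.76 = 0.3466
For power 0.9 need Φ(δ − z_{0.005}) = 0.9, so δ = z_{0.005} + z_{0.10} = 2.576 + 1.282 = 3.857.
(The Φ(−δ − z_{α/2}) term is vanishingly small for δ > 0 and is dropped in the standard sample-size formula.)
δ = d·√n ⇒ n = (δ/d)² = (3.857 / 0.3466)² = 123.87.
Round up to the next whole unit.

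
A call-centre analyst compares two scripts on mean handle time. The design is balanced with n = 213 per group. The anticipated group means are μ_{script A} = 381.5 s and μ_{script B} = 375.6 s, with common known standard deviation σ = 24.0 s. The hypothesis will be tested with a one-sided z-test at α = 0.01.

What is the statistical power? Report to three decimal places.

Standardized effect: d = |μ_{script A} − μ_{script B}| / σ = |381.5 − 375.6| / 24.0 = 0.2458
Noncentrality parameter: δ = d·√(n/2) = 0.2458 × √(213/2) = 2.5370
One-sided α = 0.01 → critical value z_{0.01} = 2.326.
Power = P(Z > 2.326 − δ) = Φ(0.211) = 0.5834.

Power ≈ 0.583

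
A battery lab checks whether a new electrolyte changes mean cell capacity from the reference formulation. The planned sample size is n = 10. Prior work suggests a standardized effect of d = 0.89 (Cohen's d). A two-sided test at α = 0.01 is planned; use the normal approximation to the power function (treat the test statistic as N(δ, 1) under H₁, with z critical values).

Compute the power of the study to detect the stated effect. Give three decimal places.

Noncentrality parameter: δ = d·√n = 0.89 × √10 = 2.8144
Two-sided α = 0.01 → critical value z_{0.005} = 2.576.
Power = Φ(δ − 2.576) + Φ(−δ − 2.576) = Φ(0.239) + Φ(-5.390) = 0.5943 + 0.0000 = 0.5943.

Power ≈ 0.594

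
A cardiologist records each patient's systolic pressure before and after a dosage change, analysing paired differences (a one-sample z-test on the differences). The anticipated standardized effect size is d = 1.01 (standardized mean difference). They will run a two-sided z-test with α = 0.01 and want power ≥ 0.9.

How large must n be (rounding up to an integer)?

n = 15

Set Φ(δ − 2.576) = 0.9; then δ − 2.576 = Φ⁻¹(0.9) = 1.282, giving δ = 3.857.
(For δ > 0 the lower-tail rejection region contributes negligibly to power, so the one-term inversion is standard.)
δ = d·√n ⇒ n = (δ/d)² = (3.857 / 1.01)² = 14.59.
Rounding up, n = 15.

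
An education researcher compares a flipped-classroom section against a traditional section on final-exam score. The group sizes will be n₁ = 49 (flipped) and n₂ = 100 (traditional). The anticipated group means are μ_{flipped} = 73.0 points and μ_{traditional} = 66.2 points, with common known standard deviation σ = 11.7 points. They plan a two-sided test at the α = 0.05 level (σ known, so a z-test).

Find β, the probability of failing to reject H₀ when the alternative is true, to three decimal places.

β ≈ 0.085

Standardized effect: d = |μ_{flipped} − μ_{traditional}| / σ = |73.0 − 66.2| / 11.7 = 0.5812
Noncentrality parameter: δ = d / √(1/n₁ + 1/n₂) = 0.5812 / √(1/49 + 1/100) = 3.3329
Two-sided α = 0.05 → critical value z_{0.025} = 1.960.
Power = Φ(δ − 1.960) + Φ(−δ − 1.960) = Φ(1.373) + Φ(-5.293) = 0.9151 + 0.0000 = 0.9151.
Type II error: β = 1 − power = 1 − 0.9151 = 0.0849.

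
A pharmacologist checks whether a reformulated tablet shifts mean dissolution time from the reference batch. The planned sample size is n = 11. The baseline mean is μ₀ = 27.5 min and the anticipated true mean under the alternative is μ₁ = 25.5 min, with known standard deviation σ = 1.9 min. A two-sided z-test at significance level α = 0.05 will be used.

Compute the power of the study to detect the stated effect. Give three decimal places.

Power ≈ 0.937

Standardized effect: d = |μ₁ − μ₀| / σ = |25.5 − 27.5| / 1.9 = 1.0526
Noncentrality parameter: δ = d·√n = 1.0526 × √11 = 3.4912
Two-sided α = 0.05 → critical value z_{0.025} = 1.960.
Power = Φ(δ − 1.960) + Φ(−δ − 1.960) = Φ(1.531) + Φ(-5.451) = 0.9371 + 0.0000 = 0.9371.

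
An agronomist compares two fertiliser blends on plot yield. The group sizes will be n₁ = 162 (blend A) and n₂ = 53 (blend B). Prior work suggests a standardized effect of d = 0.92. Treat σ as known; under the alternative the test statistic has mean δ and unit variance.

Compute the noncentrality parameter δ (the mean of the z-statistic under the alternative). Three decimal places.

δ = d / √(1/n₁ + 1/n₂) = 0.92 / √(1/162 + 1/53) = 5.8139

δ ≈ 5.814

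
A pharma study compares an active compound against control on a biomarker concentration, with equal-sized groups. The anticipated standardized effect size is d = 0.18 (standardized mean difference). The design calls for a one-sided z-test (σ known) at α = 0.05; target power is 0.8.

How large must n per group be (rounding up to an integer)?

For power 0.8 need Φ(δ − z_{0.05}) = 0.8, so δ = z_{0.05} + z_{0.20} = 1.645 + 0.842 = 2.486.
δ = d·√(n/2) ⇒ n = 2(δ/d)² = 2 × (2.486 / 0.18)² = 381.64.
Round up to the next whole unit.

n = 382 per group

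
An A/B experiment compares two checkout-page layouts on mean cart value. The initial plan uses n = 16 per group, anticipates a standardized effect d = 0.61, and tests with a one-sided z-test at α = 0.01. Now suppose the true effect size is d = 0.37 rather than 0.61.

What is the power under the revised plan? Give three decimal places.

With d = 0.37: δ = d·√(n/2) = 0.37 × √(16/2) = 1.0465. Critical value z_{0.01} = 2.326.
Revised power = Φ(δ − 2.326) = Φ(-1.280) = 0.1003.

Power ≈ 0.100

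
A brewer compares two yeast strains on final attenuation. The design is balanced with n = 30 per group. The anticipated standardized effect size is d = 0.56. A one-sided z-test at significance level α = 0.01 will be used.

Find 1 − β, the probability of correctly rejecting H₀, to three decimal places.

Power ≈ 0.437

Noncentrality parameter: δ = d·√(n/2) = 0.56 × √(30/2) = 2.1689
Critical value for a one-sided test at α = 0.01: z_α = 2.326.
Power = Φ(δ − 2.326) = Φ(-0.157) = 0.4374.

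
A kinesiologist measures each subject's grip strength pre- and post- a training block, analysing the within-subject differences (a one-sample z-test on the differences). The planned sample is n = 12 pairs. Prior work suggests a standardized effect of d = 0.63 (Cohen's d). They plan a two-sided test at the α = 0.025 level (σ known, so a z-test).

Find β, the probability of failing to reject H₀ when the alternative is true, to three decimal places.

β ≈ 0.524

Noncentrality parameter: δ = d·√n = 0.63 × √12 = 2.1824
Critical value for a two-sided test at α = 0.025: z_{α/2} = 2.241.
Power = Φ(δ − 2.241) + Φ(−δ − 2.241) = Φ(-0.059) + Φ(-4.424) = 0.4765 + 0.0000 = 0.4765.
Type II error: β = 1 − power = 1 − 0.4765 = 0.5235.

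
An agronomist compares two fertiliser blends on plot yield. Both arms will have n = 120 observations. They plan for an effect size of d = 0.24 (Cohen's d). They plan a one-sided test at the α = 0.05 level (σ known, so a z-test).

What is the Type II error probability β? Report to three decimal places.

β ≈ 0.415

Noncentrality parameter: λ = d·√(n/2) = 0.24 × √(120/2) = 1.8590
Critical value for a one-sided test at α = 0.05: z_α = 1.645.
Power = Φ(λ − 1.645) = Φ(0.214) = 0.5848.
Type II error: β = 1 − power = 1 − 0.5848 = 0.4152.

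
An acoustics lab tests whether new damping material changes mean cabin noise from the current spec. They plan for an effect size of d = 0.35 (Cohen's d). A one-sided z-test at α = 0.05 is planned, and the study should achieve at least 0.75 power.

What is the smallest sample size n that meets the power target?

n = 44

Set Φ(δ − 1.645) = 0.75; then δ − 1.645 = Φ⁻¹(0.75) = 0.674, giving δ = 2.319.
δ = d·√n ⇒ n = (δ/d)² = (2.319 / 0.35)² = 43.91.
Rounding up, n = 44.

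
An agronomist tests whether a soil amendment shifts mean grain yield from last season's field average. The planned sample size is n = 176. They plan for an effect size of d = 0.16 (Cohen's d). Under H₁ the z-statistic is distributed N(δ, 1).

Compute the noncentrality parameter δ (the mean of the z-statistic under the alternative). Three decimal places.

δ ≈ 2.123

The noncentrality parameter scales effect size by the design's sample-size factor: δ = d·√n = 0.16 × √176 = 2.1226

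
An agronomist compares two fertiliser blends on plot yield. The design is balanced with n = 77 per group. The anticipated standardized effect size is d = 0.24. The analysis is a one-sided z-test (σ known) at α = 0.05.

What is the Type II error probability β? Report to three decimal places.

Noncentrality parameter: δ = d·√(n/2) = 0.24 × √(77/2) = 1.4892
One-sided α = 0.05 → critical value z_{0.05} = 1.645.
Power = P(Z > 1.645 − δ) = Φ(-0.156) = 0.4381.
Type II error: β = 1 − power = 1 − 0.4381 = 0.5619.

β ≈ 0.562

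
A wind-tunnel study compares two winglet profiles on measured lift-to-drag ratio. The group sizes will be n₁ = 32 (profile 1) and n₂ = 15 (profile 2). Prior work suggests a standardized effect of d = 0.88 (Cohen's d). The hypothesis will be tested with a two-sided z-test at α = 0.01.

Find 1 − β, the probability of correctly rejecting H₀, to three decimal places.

Noncentrality parameter: λ = d / √(1/n₁ + 1/n₂) = 0.88 / √(1/32 + 1/15) = 2.8123
Critical value for a two-sided test at α = 0.01: z_{α/2} = 2.576.
Power = Φ(λ − 2.576) + Φ(−λ − 2.576) = Φ(0.236) + Φ(-5.388) = 0.5934 + 0.0000 = 0.5934.

Power ≈ 0.593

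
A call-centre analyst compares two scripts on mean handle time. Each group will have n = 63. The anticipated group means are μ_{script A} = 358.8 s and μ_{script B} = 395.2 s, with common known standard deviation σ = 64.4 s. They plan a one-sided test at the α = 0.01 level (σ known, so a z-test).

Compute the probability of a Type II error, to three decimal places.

β ≈ 0.199

Standardized effect: d = |μ_{script A} − μ_{script B}| / σ = |358.8 − 395.2| / 64.4 = 0.5652
Noncentrality parameter: δ = d·√(n/2) = 0.5652 × √(63/2) = 3.1723
One-sided α = 0.01 → critical value z_{0.01} = 2.326.
Power = Φ(δ − 2.326) = Φ(0.846) = 0.8012.
Type II error: β = 1 − power = 1 − 0.8012 = 0.1988.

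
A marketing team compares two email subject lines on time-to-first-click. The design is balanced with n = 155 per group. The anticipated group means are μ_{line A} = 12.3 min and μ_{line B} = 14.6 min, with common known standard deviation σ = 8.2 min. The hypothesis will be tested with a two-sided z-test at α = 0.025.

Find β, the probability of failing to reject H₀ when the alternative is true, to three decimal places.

Standardized effect: d = |μ_{line A} − μ_{line B}| / σ = |12.3 − 14.6| / 8.2 = 0.2805
Noncentrality parameter: δ = d·√(n/2) = 0.2805 × √(155/2) = 2.4692
Critical value for a two-sided test at α = 0.025: z_{α/2} = 2.241.
Power = Φ(δ − 2.241) + Φ(−δ − 2.241) = Φ(0.228) + Φ(-4.711) = 0.5901 + 0.0000 = 0.5901.
Type II error: β = 1 − power = 1 − 0.5901 = 0.4099.

β ≈ 0.410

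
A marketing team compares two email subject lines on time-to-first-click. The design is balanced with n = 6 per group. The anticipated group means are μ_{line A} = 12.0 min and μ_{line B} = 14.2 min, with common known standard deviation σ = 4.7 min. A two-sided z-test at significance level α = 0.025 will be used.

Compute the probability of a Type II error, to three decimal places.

β ≈ 0.923

Standardized effect: d = |μ_{line A} − μ_{line B}| / σ = |12.0 − 14.2| / 4.7 = 0.4681
Noncentrality parameter: δ = d·√(n/2) = 0.4681 × √(6/2) = 0.8107
Critical value for a two-sided test at α = 0.025: z_{α/2} = 2.241.
Power = Φ(δ − 2.241) + Φ(−δ − 2.241) = Φ(-1.431) + Φ(-3.052) = 0.0763 + 0.0011 = 0.0774.
Type II error: β = 1 − power = 1 − 0.0774 = 0.9226.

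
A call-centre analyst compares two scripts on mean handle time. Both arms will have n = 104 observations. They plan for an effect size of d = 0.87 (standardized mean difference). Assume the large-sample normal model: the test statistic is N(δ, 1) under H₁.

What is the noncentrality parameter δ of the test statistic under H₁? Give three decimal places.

δ ≈ 6.274

The noncentrality parameter scales effect size by the design's sample-size factor: δ = d·√(n/2) = 0.87 × √(104/2) = 6.2737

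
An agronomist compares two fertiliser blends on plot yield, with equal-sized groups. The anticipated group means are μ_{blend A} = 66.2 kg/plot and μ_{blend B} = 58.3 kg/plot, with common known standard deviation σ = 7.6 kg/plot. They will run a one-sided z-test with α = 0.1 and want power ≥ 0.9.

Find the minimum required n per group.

n = 13 per group

Standardized effect: d = |μ_{blend A} − μ_{blend B}| / σ = |66.2 − 58.3| / 7.6 = 1.0395
For power 0.9 need Φ(δ − z_{0.1}) = 0.9, so δ = z_{0.1} + z_{0.10} = 1.282 + 1.282 = 2.563.
δ = d·√(n/2) ⇒ n = 2(δ/d)² = 2 × (2.563 / 1.0395)² = 12.16.
Rounding up, n = 13 per group.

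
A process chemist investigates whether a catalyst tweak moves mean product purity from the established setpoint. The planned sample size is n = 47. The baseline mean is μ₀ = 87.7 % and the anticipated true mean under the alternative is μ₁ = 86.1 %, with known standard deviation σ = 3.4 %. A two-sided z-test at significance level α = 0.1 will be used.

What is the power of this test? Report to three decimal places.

Standardized effect: d = |μ₁ − μ₀| / σ = |86.1 − 87.7| / 3.4 = 0.4706
Noncentrality parameter: δ = d·√n = 0.4706 × √47 = 3.2262
Two-sided α = 0.1 → critical value z_{0.05} = 1.645.
Power = Φ(δ − 1.645) + Φ(−δ − 1.645) = Φ(1.581) + Φ(-4.871) = 0.9431 + 0.0000 = 0.9431.

Power ≈ 0.943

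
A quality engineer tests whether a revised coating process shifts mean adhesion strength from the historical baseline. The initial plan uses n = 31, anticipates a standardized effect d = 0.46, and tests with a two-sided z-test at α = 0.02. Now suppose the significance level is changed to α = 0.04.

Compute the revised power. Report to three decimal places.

δ = d·√n = 0.46 × √31 = 2.5612 (unchanged). New critical value: z_{0.02} = 2.054.
Revised power = Φ(δ − 2.054) + Φ(−δ − 2.054) = Φ(0.507) + Φ(-4.615) = 0.6941 + 0.0000 = 0.6941.

Power ≈ 0.694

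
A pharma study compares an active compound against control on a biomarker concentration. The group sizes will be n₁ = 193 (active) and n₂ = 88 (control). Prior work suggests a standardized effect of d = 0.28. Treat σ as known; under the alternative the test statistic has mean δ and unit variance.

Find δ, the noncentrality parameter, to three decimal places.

δ ≈ 2.177

δ = d / √(1/n₁ + 1/n₂) = 0.28 / √(1/193 + 1/88) = 2.1768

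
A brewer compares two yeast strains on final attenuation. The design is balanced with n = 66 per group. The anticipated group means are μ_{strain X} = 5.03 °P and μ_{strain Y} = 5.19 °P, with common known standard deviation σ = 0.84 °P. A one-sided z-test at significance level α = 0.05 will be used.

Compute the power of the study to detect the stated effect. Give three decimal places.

Power ≈ 0.291

Standardized effect: d = |μ_{strain X} − μ_{strain Y}| / σ = |5.03 − 5.19| / 0.84 = 0.1905
Noncentrality parameter: δ = d·√(n/2) = 0.1905 × √(66/2) = 1.0942
One-sided α = 0.05 → critical value z_{0.05} = 1.645.
Power = P(Z > 1.645 − δ) = Φ(-0.551) = 0.2909.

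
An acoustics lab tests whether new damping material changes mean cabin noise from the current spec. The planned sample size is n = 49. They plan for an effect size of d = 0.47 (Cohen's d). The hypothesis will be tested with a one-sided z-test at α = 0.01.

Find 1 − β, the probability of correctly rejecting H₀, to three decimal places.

Noncentrality parameter: δ = d·√n = 0.47 × √49 = 3.2900
One-sided α = 0.01 → critical value z_{0.01} = 2.326.
Power = Φ(δ − 2.326) = Φ(0.964) = 0.8324.

Power ≈ 0.832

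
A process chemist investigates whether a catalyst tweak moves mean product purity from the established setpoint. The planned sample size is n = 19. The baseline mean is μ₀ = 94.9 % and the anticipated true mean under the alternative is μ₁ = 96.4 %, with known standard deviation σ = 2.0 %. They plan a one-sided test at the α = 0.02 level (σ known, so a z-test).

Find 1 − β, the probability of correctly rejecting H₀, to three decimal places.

Power ≈ 0.888

Standardized effect: d = |μ₁ − μ₀| / σ = |96.4 − 94.9| / 2.0 = 0.7500
Noncentrality parameter: δ = d·√n = 0.7500 × √19 = 3.2692
Critical value for a one-sided test at α = 0.02: z_α = 2.054.
Power = Φ(δ − 2.054) = Φ(1.215) = 0.8879.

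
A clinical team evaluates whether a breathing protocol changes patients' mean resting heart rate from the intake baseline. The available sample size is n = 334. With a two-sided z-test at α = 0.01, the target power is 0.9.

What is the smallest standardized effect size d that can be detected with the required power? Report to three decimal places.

Required noncentrality: δ = z_{0.005} + z_{0.10} = 2.576 + 1.282 = 3.857.
(Lower-tail contribution to power is negligible for δ > 0.)
δ = d·√n ⇒ d = δ/√n = 3.857/√334 = 0.2111.

d ≈ 0.211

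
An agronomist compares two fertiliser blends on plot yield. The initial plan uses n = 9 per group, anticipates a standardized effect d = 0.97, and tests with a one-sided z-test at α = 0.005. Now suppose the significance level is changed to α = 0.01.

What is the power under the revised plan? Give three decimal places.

δ = d·√(n/2) = 0.97 × √(9/2) = 2.0577 (unchanged). New critical value: z_{0.01} = 2.326.
Revised power = Φ(δ − 2.326) = Φ(-0.269) = 0.3941.

Power ≈ 0.394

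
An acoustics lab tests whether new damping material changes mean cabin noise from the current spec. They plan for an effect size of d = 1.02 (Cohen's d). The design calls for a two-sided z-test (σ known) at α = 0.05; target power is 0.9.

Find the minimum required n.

n = 11

Set Φ(δ − 1.960) = 0.9; then δ − 1.960 = Φ⁻¹(0.9) = 1.282, giving δ = 3.242.
(Ignoring the negligible lower-tail rejection probability gives the usual closed-form inversion.)
δ = d·√n ⇒ n = (δ/d)² = (3.242 / 1.02)² = 10.10.
Round up to the next whole unit.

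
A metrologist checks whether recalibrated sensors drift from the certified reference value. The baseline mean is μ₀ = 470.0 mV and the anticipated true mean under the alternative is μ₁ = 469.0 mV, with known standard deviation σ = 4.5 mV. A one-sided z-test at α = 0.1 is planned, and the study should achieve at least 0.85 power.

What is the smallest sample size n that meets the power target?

Standardized effect: d = |μ₁ − μ₀| / σ = |469.0 − 470.0| / 4.5 = 0.2222
Set Φ(δ − 1.282) = 0.85; then δ − 1.282 = Φ⁻¹(0.85) = 1.036, giving δ = 2.318.
δ = d·√n ⇒ n = (δ/d)² = (2.318 / 0.2222)² = 108.80.
Rounding up, n = 109.

n = 109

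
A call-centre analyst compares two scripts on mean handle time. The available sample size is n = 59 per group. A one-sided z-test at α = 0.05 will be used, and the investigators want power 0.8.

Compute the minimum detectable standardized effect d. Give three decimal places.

Required noncentrality: δ = z_{0.05} + z_{0.20} = 1.645 + 0.842 = 2.486.
δ = d·√(n/2) ⇒ d = δ/√(n/2) = 2.486/√(59/2) = 0.4578.

d ≈ 0.458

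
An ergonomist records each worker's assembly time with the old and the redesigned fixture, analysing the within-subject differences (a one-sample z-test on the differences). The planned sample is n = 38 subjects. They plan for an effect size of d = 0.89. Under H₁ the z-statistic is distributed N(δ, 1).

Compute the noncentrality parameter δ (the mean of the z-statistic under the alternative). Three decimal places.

δ = d·√n = 0.89 × √38 = 5.4863

δ ≈ 5.486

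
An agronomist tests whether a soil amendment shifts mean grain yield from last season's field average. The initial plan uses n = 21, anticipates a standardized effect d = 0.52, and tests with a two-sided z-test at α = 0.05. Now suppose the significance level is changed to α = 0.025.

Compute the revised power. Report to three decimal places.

Power ≈ 0.556

δ = d·√n = 0.52 × √21 = 2.3829 (unchanged). New critical value: z_{0.0125} = 2.241.
Revised power = Φ(δ − 2.241) + Φ(−δ − 2.241) = Φ(0.142) + Φ(-4.624) = 0.5563 + 0.0000 = 0.5563.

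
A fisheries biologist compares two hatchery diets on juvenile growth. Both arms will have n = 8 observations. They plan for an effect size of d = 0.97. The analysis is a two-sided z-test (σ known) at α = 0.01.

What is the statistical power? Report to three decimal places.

Noncentrality parameter: δ = d·√(n/2) = 0.97 × √(8/2) = 1.9400
Two-sided α = 0.01 → critical value z_{0.005} = 2.576.
Power = Φ(δ − 2.576) + Φ(−δ − 2.576) = Φ(-0.636) + Φ(-4.516) = 0.2624 + 0.0000 = 0.2624.

Power ≈ 0.262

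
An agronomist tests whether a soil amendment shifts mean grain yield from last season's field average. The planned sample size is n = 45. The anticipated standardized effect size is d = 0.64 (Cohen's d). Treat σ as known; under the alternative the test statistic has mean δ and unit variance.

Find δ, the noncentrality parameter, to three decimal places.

δ ≈ 4.293

The noncentrality parameter scales effect size by the design's sample-size factor: δ = d·√n = 0.64 × √45 = 4.2933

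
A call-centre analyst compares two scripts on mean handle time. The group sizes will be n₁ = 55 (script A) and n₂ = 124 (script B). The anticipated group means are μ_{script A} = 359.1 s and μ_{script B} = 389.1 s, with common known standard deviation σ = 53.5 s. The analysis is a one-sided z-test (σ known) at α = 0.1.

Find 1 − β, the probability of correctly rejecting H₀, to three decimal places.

Power ≈ 0.985

Standardized effect: d = |μ_{script A} − μ_{script B}| / σ = |359.1 − 389.1| / 53.5 = 0.5607
Noncentrality parameter: δ = d / √(1/n₁ + 1/n₂) = 0.5607 / √(1/55 + 1/124) = 3.4613
Critical value for a one-sided test at α = 0.1: z_α = 1.282.
Power = Φ(δ − 1.282) = Φ(2.180) = 0.9854.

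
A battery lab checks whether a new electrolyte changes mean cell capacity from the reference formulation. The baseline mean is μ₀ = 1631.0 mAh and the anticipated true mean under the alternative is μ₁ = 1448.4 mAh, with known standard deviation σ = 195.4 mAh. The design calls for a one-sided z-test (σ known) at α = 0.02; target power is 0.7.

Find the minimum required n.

Standardized effect: d = |μ₁ − μ₀| / σ = |1448.4 − 1631.0| / 195.4 = 0.9345
For power 0.7 need Φ(δ − z_{0.02}) = 0.7, so δ = z_{0.02} + z_{0.30} = 2.054 + 0.524 = 2.578.
δ = d·√n ⇒ n = (δ/d)² = (2.578 / 0.9345)² = 7.61.
Round up to the next whole unit.

n = 8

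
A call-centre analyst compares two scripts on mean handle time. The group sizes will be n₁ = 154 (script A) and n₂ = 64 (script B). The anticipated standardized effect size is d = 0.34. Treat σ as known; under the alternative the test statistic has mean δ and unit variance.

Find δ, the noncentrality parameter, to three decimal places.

δ ≈ 2.286

δ = d / √(1/n₁ + 1/n₂) = 0.34 / √(1/154 + 1/64) = 2.2861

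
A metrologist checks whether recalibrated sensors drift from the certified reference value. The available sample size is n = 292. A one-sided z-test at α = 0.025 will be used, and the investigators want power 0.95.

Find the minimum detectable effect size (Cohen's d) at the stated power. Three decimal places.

d ≈ 0.211

Need Φ(δ − 1.960) = 0.95, so δ = 1.960 + 1.645 = 3.605.
δ = d·√n ⇒ d = δ/√n = 3.605/√292 = 0.2110.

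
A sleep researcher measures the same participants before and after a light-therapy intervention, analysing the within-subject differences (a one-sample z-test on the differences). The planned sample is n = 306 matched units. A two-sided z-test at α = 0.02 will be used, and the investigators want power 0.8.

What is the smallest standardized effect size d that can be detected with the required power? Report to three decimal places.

Need Φ(δ − 2.326) = 0.8, so δ = 2.326 + 0.842 = 3.168.
(The second rejection-region term Φ(−δ − z_{α/2}) is negligible and dropped.)
δ = d·√n ⇒ d = δ/√n = 3.168/√306 = 0.1811.

d ≈ 0.181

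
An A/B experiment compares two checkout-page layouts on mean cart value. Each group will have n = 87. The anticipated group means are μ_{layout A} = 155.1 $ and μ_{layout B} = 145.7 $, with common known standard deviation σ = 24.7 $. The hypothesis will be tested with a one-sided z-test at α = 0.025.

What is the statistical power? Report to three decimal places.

Standardized effect: d = |μ_{layout A} − μ_{layout B}| / σ = |155.1 − 145.7| / 24.7 = 0.3806
Noncentrality parameter: δ = d·√(n/2) = 0.3806 × √(87/2) = 2.5100
Critical value for a one-sided test at α = 0.025: z_α = 1.960.
Power = Φ(δ − 1.960) = Φ(0.550) = 0.7089.

Power ≈ 0.709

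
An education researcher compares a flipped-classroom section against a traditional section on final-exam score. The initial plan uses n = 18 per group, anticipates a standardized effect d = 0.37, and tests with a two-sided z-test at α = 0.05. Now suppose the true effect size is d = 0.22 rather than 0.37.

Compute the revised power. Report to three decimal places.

Power ≈ 0.101

With d = 0.22: δ = d·√(n/2) = 0.22 × √(18/2) = 0.6600. Critical value z_{0.025} = 1.960.
Revised power = Φ(δ − 1.960) + Φ(−δ − 1.960) = Φ(-1.300) + Φ(-2.620) = 0.0968 + 0.0044 = 0.1012.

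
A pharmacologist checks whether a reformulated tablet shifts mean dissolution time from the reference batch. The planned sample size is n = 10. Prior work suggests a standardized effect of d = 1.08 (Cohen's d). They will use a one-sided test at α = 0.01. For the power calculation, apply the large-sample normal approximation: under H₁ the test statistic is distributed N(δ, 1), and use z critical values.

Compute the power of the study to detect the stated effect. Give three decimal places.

Noncentrality parameter: δ = d·√n = 1.08 × √10 = 3.4153
One-sided α = 0.01 → critical value z_{0.01} = 2.326.
Power = Φ(δ − 2.326) = Φ(1.089) = 0.8619.

Power ≈ 0.862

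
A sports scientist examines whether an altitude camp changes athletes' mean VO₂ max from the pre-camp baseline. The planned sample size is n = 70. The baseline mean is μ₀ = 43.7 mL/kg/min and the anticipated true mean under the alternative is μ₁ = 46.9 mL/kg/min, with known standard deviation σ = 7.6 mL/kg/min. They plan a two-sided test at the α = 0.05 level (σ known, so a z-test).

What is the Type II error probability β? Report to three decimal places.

β ≈ 0.059

Standardized effect: d = |μ₁ − μ₀| / σ = |46.9 − 43.7| / 7.6 = 0.4211
Noncentrality parameter: δ = d·√n = 0.4211 × √70 = 3.5228
Critical value for a two-sided test at α = 0.05: z_{α/2} = 1.960.
Power = Φ(δ − 1.960) + Φ(−δ − 1.960) = Φ(1.563) + Φ(-5.483) = 0.9410 + 0.0000 = 0.9410.
Type II error: β = 1 − power = 1 − 0.9410 = 0.0590.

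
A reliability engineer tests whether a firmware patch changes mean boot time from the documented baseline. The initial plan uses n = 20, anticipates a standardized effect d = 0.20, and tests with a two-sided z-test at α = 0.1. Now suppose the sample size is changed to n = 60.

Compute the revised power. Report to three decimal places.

Power ≈ 0.463

With n = 60: δ = d·√n = 0.20 × √60 = 1.5492. Critical value z_{0.05} = 1.645.
Revised power = Φ(δ − 1.645) + Φ(−δ − 1.645) = Φ(-0.096) + Φ(-3.194) = 0.4619 + 0.0007 = 0.4626.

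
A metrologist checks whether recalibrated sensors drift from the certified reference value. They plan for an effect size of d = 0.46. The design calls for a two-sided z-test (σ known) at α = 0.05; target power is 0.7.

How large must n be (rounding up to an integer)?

n = 30

For power 0.7 need Φ(δ − z_{0.025}) = 0.7, so δ = z_{0.025} + z_{0.30} = 1.960 + 0.524 = 2.484.
(For δ > 0 the lower-tail rejection region contributes negligibly to power, so the one-term inversion is standard.)
δ = d·√n ⇒ n = (δ/d)² = (2.484 / 0.46)² = 29.17.
Rounding up, n = 30.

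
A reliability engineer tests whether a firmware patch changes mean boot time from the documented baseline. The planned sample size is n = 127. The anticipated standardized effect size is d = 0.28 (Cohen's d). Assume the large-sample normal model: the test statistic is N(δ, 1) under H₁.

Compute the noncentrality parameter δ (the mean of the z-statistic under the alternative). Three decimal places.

δ ≈ 3.155

The noncentrality parameter scales effect size by the design's sample-size factor: δ = d·√n = 0.28 × √127 = 3.1554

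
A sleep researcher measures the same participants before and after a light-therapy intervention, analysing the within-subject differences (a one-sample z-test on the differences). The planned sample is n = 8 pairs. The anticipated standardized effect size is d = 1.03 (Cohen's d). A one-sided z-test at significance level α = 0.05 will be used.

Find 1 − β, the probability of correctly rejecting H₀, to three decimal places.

Noncentrality parameter: δ = d·√n = 1.03 × √8 = 2.9133
Critical value for a one-sided test at α = 0.05: z_α = 1.645.
Power = Φ(δ − 1.645) = Φ(1.268) = 0.8977.

Power ≈ 0.898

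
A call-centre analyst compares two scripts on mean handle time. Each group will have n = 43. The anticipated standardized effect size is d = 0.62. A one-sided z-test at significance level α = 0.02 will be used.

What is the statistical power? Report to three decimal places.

Power ≈ 0.794

Noncentrality parameter: δ = d·√(n/2) = 0.62 × √(43/2) = 2.8748
Critical value for a one-sided test at α = 0.02: z_α = 2.054.
Power = P(Z > 2.054 − δ) = Φ(0.821) = 0.7942.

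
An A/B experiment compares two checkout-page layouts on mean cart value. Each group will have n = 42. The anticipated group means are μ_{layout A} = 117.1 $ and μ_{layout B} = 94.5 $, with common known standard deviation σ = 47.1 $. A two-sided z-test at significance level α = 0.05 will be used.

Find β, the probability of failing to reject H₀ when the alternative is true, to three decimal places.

β ≈ 0.406

Standardized effect: d = |μ_{layout A} − μ_{layout B}| / σ = |117.1 − 94.5| / 47.1 = 0.4798
Noncentrality parameter: δ = d·√(n/2) = 0.4798 × √(42/2) = 2.1989
Critical value for a two-sided test at α = 0.05: z_{α/2} = 1.960.
Power = Φ(δ − 1.960) + Φ(−δ − 1.960) = Φ(0.239) + Φ(-4.159) = 0.5944 + 0.0000 = 0.5944.
Type II error: β = 1 − power = 1 − 0.5944 = 0.4056.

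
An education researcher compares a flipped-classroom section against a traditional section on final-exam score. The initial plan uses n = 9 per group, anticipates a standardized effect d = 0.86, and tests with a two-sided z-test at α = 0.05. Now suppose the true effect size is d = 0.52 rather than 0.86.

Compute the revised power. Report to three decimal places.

Power ≈ 0.197

With d = 0.52: δ = d·√(n/2) = 0.52 × √(9/2) = 1.1031. Critical value z_{0.025} = 1.960.
Revised power = Φ(δ − 1.960) + Φ(−δ − 1.960) = Φ(-0.857) + Φ(-3.063) = 0.1958 + 0.0011 = 0.1969.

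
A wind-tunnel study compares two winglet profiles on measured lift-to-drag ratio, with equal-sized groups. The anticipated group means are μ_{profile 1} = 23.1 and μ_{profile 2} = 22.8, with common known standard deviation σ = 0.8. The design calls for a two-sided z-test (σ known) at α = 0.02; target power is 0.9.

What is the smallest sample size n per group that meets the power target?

Standardized effect: d = |μ_{profile 1} − μ_{profile 2}| / σ = |23.1 − 22.8| / 0.8 = 0.3750
For power 0.9 need Φ(δ − z_{0.01}) = 0.9, so δ = z_{0.01} + z_{0.10} = 2.326 + 1.282 = 3.608.
(The Φ(−δ − z_{α/2}) term is vanishingly small for δ > 0 and is dropped in the standard sample-size formula.)
δ = d·√(n/2) ⇒ n = 2(δ/d)² = 2 × (3.608 / 0.3750)² = 185.13.
Rounding up, n = 186 per group.

n = 186 per group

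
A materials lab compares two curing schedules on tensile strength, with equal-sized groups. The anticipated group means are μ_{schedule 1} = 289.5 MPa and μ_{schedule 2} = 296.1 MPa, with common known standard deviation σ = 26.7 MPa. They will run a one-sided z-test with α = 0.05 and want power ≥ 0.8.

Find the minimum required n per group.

Standardized effect: d = |μ_{schedule 1} − μ_{schedule 2}| / σ = |289.5 − 296.1| / 26.7 = 0.2472
For power 0.8 need Φ(δ − z_{0.05}) = 0.8, so δ = z_{0.05} + z_{0.20} = 1.645 + 0.842 = 2.486.
δ = d·√(n/2) ⇒ n = 2(δ/d)² = 2 × (2.486 / 0.2472)² = 202.36.
Round up to the next whole unit.

n = 203 per group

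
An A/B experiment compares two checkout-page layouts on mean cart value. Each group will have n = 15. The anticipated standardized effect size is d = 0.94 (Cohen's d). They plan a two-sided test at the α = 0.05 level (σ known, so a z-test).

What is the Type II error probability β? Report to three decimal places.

β ≈ 0.269

Noncentrality parameter: δ = d·√(n/2) = 0.94 × √(15/2) = 2.5743
Two-sided α = 0.05 → critical value z_{0.025} = 1.960.
Power = Φ(δ − 1.960) + Φ(−δ − 1.960) = Φ(0.614) + Φ(-4.534) = 0.7305 + 0.0000 = 0.7305.
Type II error: β = 1 − power = 1 − 0.7305 = 0.2695.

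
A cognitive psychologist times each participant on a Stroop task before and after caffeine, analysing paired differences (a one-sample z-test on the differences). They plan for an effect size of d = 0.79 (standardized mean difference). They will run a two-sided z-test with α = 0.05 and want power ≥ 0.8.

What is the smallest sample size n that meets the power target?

n = 13

Set Φ(δ − 1.960) = 0.8; then δ − 1.960 = Φ⁻¹(0.8) = 0.842, giving δ = 2.802.
(Ignoring the negligible lower-tail rejection probability gives the usual closed-form inversion.)
δ = d·√n ⇒ n = (δ/d)² = (2.802 / 0.79)² = 12.58.
Round up to the next whole unit.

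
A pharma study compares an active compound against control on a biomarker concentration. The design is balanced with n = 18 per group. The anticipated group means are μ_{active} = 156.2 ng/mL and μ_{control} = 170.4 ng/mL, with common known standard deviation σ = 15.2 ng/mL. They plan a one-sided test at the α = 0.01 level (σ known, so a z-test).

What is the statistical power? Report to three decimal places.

Power ≈ 0.683

Standardized effect: d = |μ_{active} − μ_{control}| / σ = |156.2 − 170.4| / 15.2 = 0.9342
Noncentrality parameter: δ = d·√(n/2) = 0.9342 × √(18/2) = 2.8026
One-sided α = 0.01 → critical value z_{0.01} = 2.326.
Power = Φ(δ − 2.326) = Φ(0.476) = 0.6831.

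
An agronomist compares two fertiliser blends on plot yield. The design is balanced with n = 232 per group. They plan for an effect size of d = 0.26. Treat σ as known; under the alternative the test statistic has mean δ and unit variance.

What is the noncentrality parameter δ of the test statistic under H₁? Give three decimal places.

The noncentrality parameter scales effect size by the design's sample-size factor: δ = d·√(n/2) = 0.26 × √(232/2) = 2.8003

δ ≈ 2.800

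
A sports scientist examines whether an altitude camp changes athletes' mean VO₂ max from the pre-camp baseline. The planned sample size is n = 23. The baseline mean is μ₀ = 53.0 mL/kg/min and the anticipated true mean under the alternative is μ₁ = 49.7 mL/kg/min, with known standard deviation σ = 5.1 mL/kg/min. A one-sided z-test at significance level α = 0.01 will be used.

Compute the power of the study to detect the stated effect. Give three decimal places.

Standardized effect: d = |μ₁ − μ₀| / σ = |49.7 − 53.0| / 5.1 = 0.6471
Noncentrality parameter: δ = d·√n = 0.6471 × √23 = 3.1032
Critical value for a one-sided test at α = 0.01: z_α = 2.326.
Power = P(Z > 2.326 − δ) = Φ(0.777) = 0.7814.

Power ≈ 0.781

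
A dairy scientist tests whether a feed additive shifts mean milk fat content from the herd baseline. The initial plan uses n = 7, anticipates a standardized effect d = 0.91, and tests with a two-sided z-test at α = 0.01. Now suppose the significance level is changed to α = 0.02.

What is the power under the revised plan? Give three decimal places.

δ = d·√n = 0.91 × √7 = 2.4076 (unchanged). New critical value: z_{0.01} = 2.326.
Revised power = Φ(δ − 2.326) + Φ(−δ − 2.326) = Φ(0.081) + Φ(-4.734) = 0.5324 + 0.0000 = 0.5324.

Power ≈ 0.532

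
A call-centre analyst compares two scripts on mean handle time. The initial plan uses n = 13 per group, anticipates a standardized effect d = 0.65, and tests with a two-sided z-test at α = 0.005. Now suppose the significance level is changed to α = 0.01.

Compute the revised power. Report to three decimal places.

δ = d·√(n/2) = 0.65 × √(13/2) = 1.6572 (unchanged). New critical value: z_{0.005} = 2.576.
Revised power = Φ(δ − 2.576) + Φ(−δ − 2.576) = Φ(-0.919) + Φ(-4.233) = 0.1791 + 0.0000 = 0.1792.

Power ≈ 0.179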